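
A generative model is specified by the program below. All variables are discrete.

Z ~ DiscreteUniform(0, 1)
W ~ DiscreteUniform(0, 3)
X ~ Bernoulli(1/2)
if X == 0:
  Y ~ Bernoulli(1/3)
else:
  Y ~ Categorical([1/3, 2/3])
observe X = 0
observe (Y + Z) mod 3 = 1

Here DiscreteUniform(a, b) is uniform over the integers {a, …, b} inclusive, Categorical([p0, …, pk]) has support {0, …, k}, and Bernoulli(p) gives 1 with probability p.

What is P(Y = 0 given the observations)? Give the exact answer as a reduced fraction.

Enumerate traces; 8 have nonzero weight after conditioning:
  (Z=0, W=0, X=0, Y=1) weight 1/48
  (Z=0, W=1, X=0, Y=1) weight 1/48
  (Z=0, W=2, X=0, Y=1) weight 1/48
  (Z=0, W=3, X=0, Y=1) weight 1/48
  (Z=1, W=0, X=0, Y=0) weight 1/24
  (Z=1, W=1, X=0, Y=0) weight 1/24
  (Z=1, W=2, X=0, Y=0) weight 1/24
  (Z=1, W=3, X=0, Y=0) weight 1/24
Group by Y:
  weight(Y=0) = 1/6
  weight(Y=1) = 1/12
Total weight = 1/6 + 1/12 = 1/4
P(Y=0 | obs) = 1/6 / 1/4 = 2/3
P(Y=1 | obs) = 1/12 / 1/4 = 1/3

P(Y = 0 | obs) = 2/3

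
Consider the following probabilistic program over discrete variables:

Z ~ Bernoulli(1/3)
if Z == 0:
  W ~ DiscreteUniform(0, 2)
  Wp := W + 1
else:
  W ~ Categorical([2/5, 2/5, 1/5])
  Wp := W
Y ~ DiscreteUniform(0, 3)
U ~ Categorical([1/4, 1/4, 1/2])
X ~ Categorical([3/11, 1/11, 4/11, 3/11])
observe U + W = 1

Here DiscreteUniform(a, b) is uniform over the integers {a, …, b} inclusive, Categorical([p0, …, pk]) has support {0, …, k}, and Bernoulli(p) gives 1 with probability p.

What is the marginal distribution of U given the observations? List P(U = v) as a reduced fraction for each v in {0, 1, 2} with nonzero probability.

P(U=0) = 1/2, P(U=1) = 1/2

Enumerate traces; 64 have nonzero weight after conditioning:
  (Z=0, W=0, Y=0, U=1, X=0) weight 1/264
  (Z=0, W=0, Y=0, U=1, X=1) weight 1/792
  (Z=0, W=0, Y=0, U=1, X=2) weight 1/198
  (Z=0, W=0, Y=0, U=1, X=3) weight 1/264
  (Z=0, W=0, Y=1, U=1, X=0) weight 1/264
  (Z=0, W=0, Y=1, U=1, X=1) weight 1/792
  (Z=0, W=0, Y=1, U=1, X=2) weight 1/198
  (Z=0, W=0, Y=1, U=1, X=3) weight 1/264
  (Z=0, W=1, Y=0, U=0, X=0) weight 1/264
  … 55 more
Group by U:
  weight(U=0) = 4/45
  weight(U=1) = 4/45
Total weight = 4/45 + 4/45 = 8/45
P(U=0 | obs) = 4/45 / 8/45 = 1/2
P(U=1 | obs) = 4/45 / 8/45 = 1/2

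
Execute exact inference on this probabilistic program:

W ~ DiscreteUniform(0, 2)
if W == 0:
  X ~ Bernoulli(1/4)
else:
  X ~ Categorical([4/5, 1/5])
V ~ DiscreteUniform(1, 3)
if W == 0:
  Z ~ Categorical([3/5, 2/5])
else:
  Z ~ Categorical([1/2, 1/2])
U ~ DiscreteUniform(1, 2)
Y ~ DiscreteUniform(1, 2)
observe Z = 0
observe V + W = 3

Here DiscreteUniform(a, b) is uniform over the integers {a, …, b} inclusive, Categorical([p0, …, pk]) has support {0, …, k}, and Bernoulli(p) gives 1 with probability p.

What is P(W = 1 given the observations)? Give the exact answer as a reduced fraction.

P(W = 1 | obs) = 5/16

Enumerate traces; 24 have nonzero weight after conditioning:
  (W=0, X=0, V=3, Z=0, U=1, Y=1) weight 1/80
  (W=0, X=0, V=3, Z=0, U=1, Y=2) weight 1/80
  (W=0, X=0, V=3, Z=0, U=2, Y=1) weight 1/80
  (W=0, X=0, V=3, Z=0, U=2, Y=2) weight 1/80
  (W=0, X=1, V=3, Z=0, U=1, Y=1) weight 1/240
  (W=0, X=1, V=3, Z=0, U=1, Y=2) weight 1/240
  (W=0, X=1, V=3, Z=0, U=2, Y=1) weight 1/240
  (W=0, X=1, V=3, Z=0, U=2, Y=2) weight 1/240
  (W=1, X=0, V=2, Z=0, U=1, Y=1) weight 1/90
  (W=2, X=0, V=1, Z=0, U=1, Y=1) weight 1/90
  … 14 more
Group by W:
  weight(W=0) = 1/15
  weight(W=1) = 1/18
  weight(W=2) = 1/18
Total weight = 1/15 + 1/18 + 1/18 = 8/45
P(W=0 | obs) = 1/15 / 8/45 = 3/8
P(W=1 | obs) = 1/18 / 8/45 = 5/16
P(W=2 | obs) = 1/18 / 8/45 = 5/16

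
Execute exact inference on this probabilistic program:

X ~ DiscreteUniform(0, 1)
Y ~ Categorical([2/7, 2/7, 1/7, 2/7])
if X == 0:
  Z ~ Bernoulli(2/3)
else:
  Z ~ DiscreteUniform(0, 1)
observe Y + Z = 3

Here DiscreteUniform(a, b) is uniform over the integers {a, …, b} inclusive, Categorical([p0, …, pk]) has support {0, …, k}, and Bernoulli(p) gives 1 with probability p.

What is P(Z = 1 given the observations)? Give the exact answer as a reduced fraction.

Enumerate traces; 4 have nonzero weight after conditioning:
  (X=0, Y=2, Z=1) weight 1/21
  (X=0, Y=3, Z=0) weight 1/21
  (X=1, Y=2, Z=1) weight 1/28
  (X=1, Y=3, Z=0) weight 1/14
Group by Z:
  weight(Z=0) = 5/42
  weight(Z=1) = 1/12
Total weight = 5/42 + 1/12 = 17/84
P(Z=0 | obs) = 5/42 / 17/84 = 10/17
P(Z=1 | obs) = 1/12 / 17/84 = 7/17

P(Z = 1 | obs) = 7/17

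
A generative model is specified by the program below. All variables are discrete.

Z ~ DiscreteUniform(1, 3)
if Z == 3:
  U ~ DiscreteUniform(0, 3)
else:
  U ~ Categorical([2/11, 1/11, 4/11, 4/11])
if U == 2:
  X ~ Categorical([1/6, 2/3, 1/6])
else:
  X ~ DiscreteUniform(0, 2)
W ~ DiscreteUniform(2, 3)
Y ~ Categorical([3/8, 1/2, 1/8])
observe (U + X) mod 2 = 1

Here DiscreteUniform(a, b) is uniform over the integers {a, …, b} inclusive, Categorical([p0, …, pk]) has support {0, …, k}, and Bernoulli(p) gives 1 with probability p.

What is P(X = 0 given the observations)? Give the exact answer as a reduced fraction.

P(X = 0 | obs) = 62/237

Enumerate traces; 108 have nonzero weight after conditioning:
  (Z=1, U=0, X=1, W=2, Y=0) weight 1/264
  (Z=1, U=0, X=1, W=2, Y=1) weight 1/198
  (Z=1, U=0, X=1, W=2, Y=2) weight 1/792
  (Z=1, U=0, X=1, W=3, Y=0) weight 1/264
  (Z=1, U=0, X=1, W=3, Y=1) weight 1/198
  (Z=1, U=0, X=1, W=3, Y=2) weight 1/792
  (Z=1, U=1, X=0, W=2, Y=0) weight 1/528
  (Z=1, U=1, X=0, W=2, Y=1) weight 1/396
  (Z=1, U=1, X=2, W=2, Y=0) weight 1/528
  … 99 more
Group by X:
  weight(X=0) = 31/198
  weight(X=1) = 113/396
  weight(X=2) = 31/198
Total weight = 31/198 + 113/396 + 31/198 = 79/132
P(X=0 | obs) = 31/198 / 79/132 = 62/237
P(X=1 | obs) = 113/396 / 79/132 = 113/237
P(X=2 | obs) = 31/198 / 79/132 = 62/237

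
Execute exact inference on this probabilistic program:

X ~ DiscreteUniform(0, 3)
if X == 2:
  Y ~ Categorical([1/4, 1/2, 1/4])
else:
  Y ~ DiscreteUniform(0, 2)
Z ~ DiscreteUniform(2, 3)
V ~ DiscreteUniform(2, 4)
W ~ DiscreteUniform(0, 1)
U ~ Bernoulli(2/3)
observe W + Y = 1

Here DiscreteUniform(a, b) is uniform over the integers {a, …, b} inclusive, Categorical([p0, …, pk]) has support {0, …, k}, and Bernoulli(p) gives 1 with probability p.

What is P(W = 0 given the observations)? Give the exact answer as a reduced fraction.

P(W = 0 | obs) = 6/11

Enumerate traces; 96 have nonzero weight after conditioning:
  (X=0, Y=0, Z=2, V=2, W=1, U=0) weight 1/432
  (X=0, Y=0, Z=2, V=2, W=1, U=1) weight 1/216
  (X=0, Y=0, Z=2, V=3, W=1, U=0) weight 1/432
  (X=0, Y=0, Z=2, V=3, W=1, U=1) weight 1/216
  (X=0, Y=0, Z=2, V=4, W=1, U=0) weight 1/432
  (X=0, Y=0, Z=2, V=4, W=1, U=1) weight 1/216
  (X=0, Y=0, Z=3, V=2, W=1, U=0) weight 1/432
  (X=0, Y=0, Z=3, V=2, W=1, U=1) weight 1/216
  (X=0, Y=1, Z=2, V=2, W=0, U=0) weight 1/432
  … 87 more
Group by W:
  weight(W=0) = 3/16
  weight(W=1) = 5/32
Total weight = 3/16 + 5/32 = 11/32
P(W=0 | obs) = 3/16 / 11/32 = 6/11
P(W=1 | obs) = 5/32 / 11/32 = 5/11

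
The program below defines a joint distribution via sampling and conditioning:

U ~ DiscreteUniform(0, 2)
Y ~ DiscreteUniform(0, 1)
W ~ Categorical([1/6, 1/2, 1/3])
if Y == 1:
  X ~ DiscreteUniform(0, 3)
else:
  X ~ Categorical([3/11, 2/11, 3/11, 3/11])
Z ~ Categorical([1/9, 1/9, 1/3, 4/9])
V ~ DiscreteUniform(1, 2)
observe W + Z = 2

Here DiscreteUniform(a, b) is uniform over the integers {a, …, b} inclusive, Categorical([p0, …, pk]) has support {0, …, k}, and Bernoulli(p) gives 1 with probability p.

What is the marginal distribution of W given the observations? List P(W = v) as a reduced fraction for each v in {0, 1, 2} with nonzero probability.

Enumerate traces; 144 have nonzero weight after conditioning:
  (U=0, Y=0, W=0, X=0, Z=2, V=1) weight 1/792
  (U=0, Y=0, W=0, X=0, Z=2, V=2) weight 1/792
  (U=0, Y=0, W=0, X=1, Z=2, V=1) weight 1/1188
  (U=0, Y=0, W=0, X=1, Z=2, V=2) weight 1/1188
  (U=0, Y=0, W=0, X=2, Z=2, V=1) weight 1/792
  (U=0, Y=0, W=0, X=2, Z=2, V=2) weight 1/792
  (U=0, Y=0, W=0, X=3, Z=2, V=1) weight 1/792
  (U=0, Y=0, W=0, X=3, Z=2, V=2) weight 1/792
  (U=0, Y=0, W=1, X=0, Z=1, V=1) weight 1/792
  (U=0, Y=0, W=2, X=0, Z=0, V=1) weight 1/1188
  … 134 more
Group by W:
  weight(W=0) = 1/18
  weight(W=1) = 1/18
  weight(W=2) = 1/27
Total weight = 1/18 + 1/18 + 1/27 = 4/27
P(W=0 | obs) = 1/18 / 4/27 = 3/8
P(W=1 | obs) = 1/18 / 4/27 = 3/8
P(W=2 | obs) = 1/27 / 4/27 = 1/4

P(W=0) = 3/8, P(W=1) = 3/8, P(W=2) = 1/4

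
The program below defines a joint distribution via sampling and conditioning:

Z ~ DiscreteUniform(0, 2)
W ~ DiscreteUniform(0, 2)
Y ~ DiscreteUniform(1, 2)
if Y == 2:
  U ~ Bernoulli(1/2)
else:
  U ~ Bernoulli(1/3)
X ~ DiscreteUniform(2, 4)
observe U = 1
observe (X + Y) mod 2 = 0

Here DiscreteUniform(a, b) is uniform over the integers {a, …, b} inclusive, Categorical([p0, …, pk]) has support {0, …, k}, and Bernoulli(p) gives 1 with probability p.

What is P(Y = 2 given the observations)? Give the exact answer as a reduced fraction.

Enumerate traces; 27 have nonzero weight after conditioning:
  (Z=0, W=0, Y=1, U=1, X=3) weight 1/162
  (Z=0, W=0, Y=2, U=1, X=2) weight 1/108
  (Z=0, W=0, Y=2, U=1, X=4) weight 1/108
  (Z=0, W=1, Y=1, U=1, X=3) weight 1/162
  (Z=0, W=1, Y=2, U=1, X=2) weight 1/108
  (Z=0, W=1, Y=2, U=1, X=4) weight 1/108
  (Z=0, W=2, Y=1, U=1, X=3) weight 1/162
  (Z=0, W=2, Y=2, U=1, X=2) weight 1/108
  … 19 more
Group by Y:
  weight(Y=1) = 1/18
  weight(Y=2) = 1/6
Total weight = 1/18 + 1/6 = 2/9
P(Y=1 | obs) = 1/18 / 2/9 = 1/4
P(Y=2 | obs) = 1/6 / 2/9 = 3/4

P(Y = 2 | obs) = 3/4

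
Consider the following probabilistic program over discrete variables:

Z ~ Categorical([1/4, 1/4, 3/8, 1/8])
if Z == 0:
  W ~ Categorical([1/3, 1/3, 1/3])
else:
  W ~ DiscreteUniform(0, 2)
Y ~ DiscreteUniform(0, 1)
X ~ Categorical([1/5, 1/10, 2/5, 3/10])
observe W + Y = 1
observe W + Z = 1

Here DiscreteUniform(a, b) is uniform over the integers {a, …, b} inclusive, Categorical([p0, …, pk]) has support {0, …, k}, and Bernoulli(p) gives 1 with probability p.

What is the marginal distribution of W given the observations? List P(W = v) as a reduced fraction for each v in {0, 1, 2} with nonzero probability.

Enumerate traces; 8 have nonzero weight after conditioning:
  (Z=0, W=1, Y=0, X=0) weight 1/120
  (Z=0, W=1, Y=0, X=1) weight 1/240
  (Z=0, W=1, Y=0, X=2) weight 1/60
  (Z=0, W=1, Y=0, X=3) weight 1/80
  (Z=1, W=0, Y=1, X=0) weight 1/120
  (Z=1, W=0, Y=1, X=1) weight 1/240
  (Z=1, W=0, Y=1, X=2) weight 1/60
  (Z=1, W=0, Y=1, X=3) weight 1/80
Group by W:
  weight(W=0) = 1/24
  weight(W=1) = 1/24
Total weight = 1/24 + 1/24 = 1/12
P(W=0 | obs) = 1/24 / 1/12 = 1/2
P(W=1 | obs) = 1/24 / 1/12 = 1/2

P(W=0) = 1/2, P(W=1) = 1/2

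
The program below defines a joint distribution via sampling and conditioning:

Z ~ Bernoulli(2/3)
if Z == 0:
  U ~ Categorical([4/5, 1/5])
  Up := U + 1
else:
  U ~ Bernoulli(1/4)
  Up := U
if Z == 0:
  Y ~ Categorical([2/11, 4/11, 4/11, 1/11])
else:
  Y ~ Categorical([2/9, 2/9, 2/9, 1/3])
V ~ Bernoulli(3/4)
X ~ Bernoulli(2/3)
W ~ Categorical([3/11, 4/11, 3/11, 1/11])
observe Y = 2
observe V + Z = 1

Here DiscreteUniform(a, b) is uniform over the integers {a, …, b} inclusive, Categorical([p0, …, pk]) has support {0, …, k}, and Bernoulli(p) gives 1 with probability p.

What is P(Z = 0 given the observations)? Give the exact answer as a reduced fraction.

Enumerate traces; 32 have nonzero weight after conditioning:
  (Z=0, U=0, Y=2, V=1, X=0, W=0) weight 4/605
  (Z=0, U=0, Y=2, V=1, X=0, W=1) weight 16/1815
  (Z=0, U=0, Y=2, V=1, X=0, W=2) weight 4/605
  (Z=0, U=0, Y=2, V=1, X=0, W=3) weight 4/1815
  (Z=0, U=0, Y=2, V=1, X=1, W=0) weight 8/605
  (Z=0, U=0, Y=2, V=1, X=1, W=1) weight 32/1815
  (Z=0, U=0, Y=2, V=1, X=1, W=2) weight 8/605
  (Z=0, U=0, Y=2, V=1, X=1, W=3) weight 8/1815
  (Z=1, U=0, Y=2, V=0, X=0, W=0) weight 1/396
  … 23 more
Group by Z:
  weight(Z=0) = 1/11
  weight(Z=1) = 1/27
Total weight = 1/11 + 1/27 = 38/297
P(Z=0 | obs) = 1/11 / 38/297 = 27/38
P(Z=1 | obs) = 1/27 / 38/297 = 11/38

P(Z = 0 | obs) = 27/38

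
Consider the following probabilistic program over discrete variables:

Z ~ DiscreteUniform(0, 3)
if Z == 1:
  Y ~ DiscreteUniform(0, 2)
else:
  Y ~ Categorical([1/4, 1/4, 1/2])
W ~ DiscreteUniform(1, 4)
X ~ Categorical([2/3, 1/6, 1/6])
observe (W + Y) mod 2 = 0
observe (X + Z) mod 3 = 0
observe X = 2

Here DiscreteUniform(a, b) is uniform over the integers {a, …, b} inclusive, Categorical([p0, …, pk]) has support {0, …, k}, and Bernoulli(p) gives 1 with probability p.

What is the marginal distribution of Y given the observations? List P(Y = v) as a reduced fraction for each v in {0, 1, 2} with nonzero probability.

Enumerate traces; 6 have nonzero weight after conditioning:
  (Z=1, Y=0, W=2, X=2) weight 1/288
  (Z=1, Y=0, W=4, X=2) weight 1/288
  (Z=1, Y=1, W=1, X=2) weight 1/288
  (Z=1, Y=1, W=3, X=2) weight 1/288
  (Z=1, Y=2, W=2, X=2) weight 1/288
  (Z=1, Y=2, W=4, X=2) weight 1/288
Group by Y:
  weight(Y=0) = 1/144
  weight(Y=1) = 1/144
  weight(Y=2) = 1/144
Total weight = 1/144 + 1/144 + 1/144 = 1/48
P(Y=0 | obs) = 1/144 / 1/48 = 1/3
P(Y=1 | obs) = 1/144 / 1/48 = 1/3
P(Y=2 | obs) = 1/144 / 1/48 = 1/3

P(Y=0) = 1/3, P(Y=1) = 1/3, P(Y=2) = 1/3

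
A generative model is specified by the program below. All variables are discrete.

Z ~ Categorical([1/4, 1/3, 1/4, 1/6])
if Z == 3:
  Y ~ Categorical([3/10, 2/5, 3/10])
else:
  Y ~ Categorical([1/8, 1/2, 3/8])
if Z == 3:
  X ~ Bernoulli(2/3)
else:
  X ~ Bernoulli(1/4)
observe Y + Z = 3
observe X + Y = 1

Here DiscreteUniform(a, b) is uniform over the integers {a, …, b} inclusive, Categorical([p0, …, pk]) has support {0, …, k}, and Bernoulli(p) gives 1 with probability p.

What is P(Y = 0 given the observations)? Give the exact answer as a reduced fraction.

P(Y = 0 | obs) = 16/61

Enumerate traces; 2 have nonzero weight after conditioning:
  (Z=2, Y=1, X=0) weight 3/32
  (Z=3, Y=0, X=1) weight 1/30
Group by Y:
  weight(Y=0) = 1/30
  weight(Y=1) = 3/32
Total weight = 1/30 + 3/32 = 61/480
P(Y=0 | obs) = 1/30 / 61/480 = 16/61
P(Y=1 | obs) = 3/32 / 61/480 = 45/61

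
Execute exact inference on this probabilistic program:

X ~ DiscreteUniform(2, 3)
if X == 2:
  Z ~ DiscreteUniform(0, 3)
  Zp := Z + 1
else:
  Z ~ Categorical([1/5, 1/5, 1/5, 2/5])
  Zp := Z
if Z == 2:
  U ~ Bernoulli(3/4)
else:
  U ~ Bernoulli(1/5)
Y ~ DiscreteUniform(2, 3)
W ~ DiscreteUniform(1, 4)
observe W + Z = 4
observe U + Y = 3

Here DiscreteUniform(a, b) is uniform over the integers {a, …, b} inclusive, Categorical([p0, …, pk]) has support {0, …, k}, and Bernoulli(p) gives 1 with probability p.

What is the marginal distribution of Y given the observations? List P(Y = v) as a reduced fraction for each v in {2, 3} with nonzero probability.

Enumerate traces; 16 have nonzero weight after conditioning:
  (X=2, Z=0, U=0, Y=3, W=4) weight 1/80
  (X=2, Z=0, U=1, Y=2, W=4) weight 1/320
  (X=2, Z=1, U=0, Y=3, W=3) weight 1/80
  (X=2, Z=1, U=1, Y=2, W=3) weight 1/320
  (X=2, Z=2, U=0, Y=3, W=2) weight 1/256
  (X=2, Z=2, U=1, Y=2, W=2) weight 3/256
  (X=2, Z=3, U=0, Y=3, W=1) weight 1/80
  (X=2, Z=3, U=1, Y=2, W=1) weight 1/320
  … 8 more
Group by Y:
  weight(Y=2) = 259/6400
  weight(Y=3) = 541/6400
Total weight = 259/6400 + 541/6400 = 1/8
P(Y=2 | obs) = 259/6400 / 1/8 = 259/800
P(Y=3 | obs) = 541/6400 / 1/8 = 541/800

P(Y=2) = 259/800, P(Y=3) = 541/800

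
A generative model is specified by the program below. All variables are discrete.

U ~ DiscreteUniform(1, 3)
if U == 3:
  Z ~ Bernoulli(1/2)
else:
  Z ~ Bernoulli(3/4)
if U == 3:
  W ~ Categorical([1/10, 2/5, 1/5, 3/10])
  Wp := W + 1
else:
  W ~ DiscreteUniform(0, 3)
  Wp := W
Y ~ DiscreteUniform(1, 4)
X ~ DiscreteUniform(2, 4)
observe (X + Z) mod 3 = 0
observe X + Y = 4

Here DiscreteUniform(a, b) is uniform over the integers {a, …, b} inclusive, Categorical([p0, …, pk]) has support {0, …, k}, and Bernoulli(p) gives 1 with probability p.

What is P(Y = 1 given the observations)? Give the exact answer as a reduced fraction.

Enumerate traces; 24 have nonzero weight after conditioning:
  (U=1, Z=0, W=0, Y=1, X=3) weight 1/576
  (U=1, Z=0, W=1, Y=1, X=3) weight 1/576
  (U=1, Z=0, W=2, Y=1, X=3) weight 1/576
  (U=1, Z=0, W=3, Y=1, X=3) weight 1/576
  (U=1, Z=1, W=0, Y=2, X=2) weight 1/192
  (U=1, Z=1, W=1, Y=2, X=2) weight 1/192
  (U=1, Z=1, W=2, Y=2, X=2) weight 1/192
  (U=1, Z=1, W=3, Y=2, X=2) weight 1/192
  … 16 more
Group by Y:
  weight(Y=1) = 1/36
  weight(Y=2) = 1/18
Total weight = 1/36 + 1/18 = 1/12
P(Y=1 | obs) = 1/36 / 1/12 = 1/3
P(Y=2 | obs) = 1/18 / 1/12 = 2/3

P(Y = 1 | obs) = 1/3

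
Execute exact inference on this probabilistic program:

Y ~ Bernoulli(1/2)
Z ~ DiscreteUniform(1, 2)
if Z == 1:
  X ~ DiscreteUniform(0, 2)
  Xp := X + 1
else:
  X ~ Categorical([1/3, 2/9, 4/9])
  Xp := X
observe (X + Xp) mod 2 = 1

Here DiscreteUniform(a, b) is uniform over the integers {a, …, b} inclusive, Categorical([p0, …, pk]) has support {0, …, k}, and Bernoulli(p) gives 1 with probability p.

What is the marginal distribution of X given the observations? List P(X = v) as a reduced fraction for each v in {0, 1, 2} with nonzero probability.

Enumerate traces; 6 have nonzero weight after conditioning:
  (Y=0, Z=1, X=0) weight 1/12
  (Y=0, Z=1, X=1) weight 1/12
  (Y=0, Z=1, X=2) weight 1/12
  (Y=1, Z=1, X=0) weight 1/12
  (Y=1, Z=1, X=1) weight 1/12
  (Y=1, Z=1, X=2) weight 1/12
Group by X:
  weight(X=0) = 1/6
  weight(X=1) = 1/6
  weight(X=2) = 1/6
Total weight = 1/6 + 1/6 + 1/6 = 1/2
P(X=0 | obs) = 1/6 / 1/2 = 1/3
P(X=1 | obs) = 1/6 / 1/2 = 1/3
P(X=2 | obs) = 1/6 / 1/2 = 1/3

P(X=0) = 1/3, P(X=1) = 1/3, P(X=2) = 1/3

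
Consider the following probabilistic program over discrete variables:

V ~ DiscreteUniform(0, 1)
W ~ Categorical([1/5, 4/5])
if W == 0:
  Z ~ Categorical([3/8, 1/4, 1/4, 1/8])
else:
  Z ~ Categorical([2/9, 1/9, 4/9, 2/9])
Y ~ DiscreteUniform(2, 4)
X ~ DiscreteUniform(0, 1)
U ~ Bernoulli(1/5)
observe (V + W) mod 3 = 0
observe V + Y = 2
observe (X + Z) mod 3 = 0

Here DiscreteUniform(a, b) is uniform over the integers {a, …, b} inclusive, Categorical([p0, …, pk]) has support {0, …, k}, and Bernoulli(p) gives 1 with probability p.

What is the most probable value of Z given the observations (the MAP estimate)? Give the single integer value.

Enumerate traces; 6 have nonzero weight after conditioning:
  (V=0, W=0, Z=0, Y=2, X=0, U=0) weight 1/200
  (V=0, W=0, Z=0, Y=2, X=0, U=1) weight 1/800
  (V=0, W=0, Z=2, Y=2, X=1, U=0) weight 1/300
  (V=0, W=0, Z=2, Y=2, X=1, U=1) weight 1/1200
  (V=0, W=0, Z=3, Y=2, X=0, U=0) weight 1/600
  (V=0, W=0, Z=3, Y=2, X=0, U=1) weight 1/2400
Group by Z:
  weight(Z=0) = 1/160
  weight(Z=2) = 1/240
  weight(Z=3) = 1/480
Total weight = 1/160 + 1/240 + 1/480 = 1/80
P(Z=0 | obs) = 1/160 / 1/80 = 1/2
P(Z=2 | obs) = 1/240 / 1/80 = 1/3
P(Z=3 | obs) = 1/480 / 1/80 = 1/6
argmax = 0

argmax_v P(Z = v | obs) = 0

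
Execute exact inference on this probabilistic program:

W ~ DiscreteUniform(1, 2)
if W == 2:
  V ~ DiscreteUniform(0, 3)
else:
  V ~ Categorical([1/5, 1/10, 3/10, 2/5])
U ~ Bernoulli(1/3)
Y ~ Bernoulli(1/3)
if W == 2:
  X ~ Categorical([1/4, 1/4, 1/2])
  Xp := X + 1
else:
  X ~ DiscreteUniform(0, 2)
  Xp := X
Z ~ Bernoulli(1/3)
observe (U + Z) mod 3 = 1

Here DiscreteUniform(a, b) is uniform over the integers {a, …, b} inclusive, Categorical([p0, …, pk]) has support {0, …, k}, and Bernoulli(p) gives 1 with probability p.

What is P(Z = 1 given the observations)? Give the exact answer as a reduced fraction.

P(Z = 1 | obs) = 1/2

Enumerate traces; 96 have nonzero weight after conditioning:
  (W=1, V=0, U=0, Y=0, X=0, Z=1) weight 2/405
  (W=1, V=0, U=0, Y=0, X=1, Z=1) weight 2/405
  (W=1, V=0, U=0, Y=0, X=2, Z=1) weight 2/405
  (W=1, V=0, U=0, Y=1, X=0, Z=1) weight 1/405
  (W=1, V=0, U=0, Y=1, X=1, Z=1) weight 1/405
  (W=1, V=0, U=0, Y=1, X=2, Z=1) weight 1/405
  (W=1, V=0, U=1, Y=0, X=0, Z=0) weight 2/405
  (W=1, V=0, U=1, Y=0, X=1, Z=0) weight 2/405
  … 88 more
Group by Z:
  weight(Z=0) = 2/9
  weight(Z=1) = 2/9
Total weight = 2/9 + 2/9 = 4/9
P(Z=0 | obs) = 2/9 / 4/9 = 1/2
P(Z=1 | obs) = 2/9 / 4/9 = 1/2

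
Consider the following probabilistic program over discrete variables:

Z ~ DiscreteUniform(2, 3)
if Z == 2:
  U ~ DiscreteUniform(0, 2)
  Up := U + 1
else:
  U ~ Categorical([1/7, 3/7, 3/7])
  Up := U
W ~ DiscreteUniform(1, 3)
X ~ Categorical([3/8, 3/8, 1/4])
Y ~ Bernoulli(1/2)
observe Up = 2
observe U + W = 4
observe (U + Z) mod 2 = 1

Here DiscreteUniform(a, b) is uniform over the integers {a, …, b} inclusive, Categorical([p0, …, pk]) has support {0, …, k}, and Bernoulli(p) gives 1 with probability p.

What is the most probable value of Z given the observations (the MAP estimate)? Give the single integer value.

argmax_v P(Z = v | obs) = 3

Enumerate traces; 12 have nonzero weight after conditioning:
  (Z=2, U=1, W=3, X=0, Y=0) weight 1/96
  (Z=2, U=1, W=3, X=0, Y=1) weight 1/96
  (Z=2, U=1, W=3, X=1, Y=0) weight 1/96
  (Z=2, U=1, W=3, X=1, Y=1) weight 1/96
  (Z=2, U=1, W=3, X=2, Y=0) weight 1/144
  (Z=2, U=1, W=3, X=2, Y=1) weight 1/144
  (Z=3, U=2, W=2, X=0, Y=0) weight 3/224
  (Z=3, U=2, W=2, X=0, Y=1) weight 3/224
  … 4 more
Group by Z:
  weight(Z=2) = 1/18
  weight(Z=3) = 1/14
Total weight = 1/18 + 1/14 = 8/63
P(Z=2 | obs) = 1/18 / 8/63 = 7/16
P(Z=3 | obs) = 1/14 / 8/63 = 9/16
argmax = 3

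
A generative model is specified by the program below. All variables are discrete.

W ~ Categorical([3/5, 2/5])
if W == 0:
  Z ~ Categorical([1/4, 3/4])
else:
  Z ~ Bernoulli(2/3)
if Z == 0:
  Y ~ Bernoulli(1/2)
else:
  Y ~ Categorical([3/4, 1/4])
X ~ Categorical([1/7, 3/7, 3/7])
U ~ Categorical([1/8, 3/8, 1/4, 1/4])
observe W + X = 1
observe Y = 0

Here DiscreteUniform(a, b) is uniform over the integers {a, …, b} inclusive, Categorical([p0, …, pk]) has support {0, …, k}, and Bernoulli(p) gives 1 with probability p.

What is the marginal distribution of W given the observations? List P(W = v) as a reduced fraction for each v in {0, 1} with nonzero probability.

Enumerate traces; 16 have nonzero weight after conditioning:
  (W=0, Z=0, Y=0, X=1, U=0) weight 9/2240
  (W=0, Z=0, Y=0, X=1, U=1) weight 27/2240
  (W=0, Z=0, Y=0, X=1, U=2) weight 9/1120
  (W=0, Z=0, Y=0, X=1, U=3) weight 9/1120
  (W=0, Z=1, Y=0, X=1, U=0) weight 81/4480
  (W=0, Z=1, Y=0, X=1, U=1) weight 243/4480
  (W=0, Z=1, Y=0, X=1, U=2) weight 81/2240
  (W=0, Z=1, Y=0, X=1, U=3) weight 81/2240
  (W=1, Z=0, Y=0, X=0, U=0) weight 1/840
  … 7 more
Group by W:
  weight(W=0) = 99/560
  weight(W=1) = 4/105
Total weight = 99/560 + 4/105 = 361/1680
P(W=0 | obs) = 99/560 / 361/1680 = 297/361
P(W=1 | obs) = 4/105 / 361/1680 = 64/361

P(W=0) = 297/361, P(W=1) = 64/361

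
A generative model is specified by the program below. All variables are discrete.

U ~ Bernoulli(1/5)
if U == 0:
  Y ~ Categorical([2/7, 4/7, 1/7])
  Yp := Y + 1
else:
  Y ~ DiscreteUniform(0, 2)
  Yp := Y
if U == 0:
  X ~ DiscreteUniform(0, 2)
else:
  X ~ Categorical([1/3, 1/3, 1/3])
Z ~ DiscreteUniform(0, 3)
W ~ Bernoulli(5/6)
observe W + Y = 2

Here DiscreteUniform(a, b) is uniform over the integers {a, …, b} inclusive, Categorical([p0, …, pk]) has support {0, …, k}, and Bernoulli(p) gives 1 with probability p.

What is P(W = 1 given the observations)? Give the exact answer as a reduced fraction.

Enumerate traces; 48 have nonzero weight after conditioning:
  (U=0, Y=1, X=0, Z=0, W=1) weight 2/63
  (U=0, Y=1, X=0, Z=1, W=1) weight 2/63
  (U=0, Y=1, X=0, Z=2, W=1) weight 2/63
  (U=0, Y=1, X=0, Z=3, W=1) weight 2/63
  (U=0, Y=1, X=1, Z=0, W=1) weight 2/63
  (U=0, Y=1, X=1, Z=1, W=1) weight 2/63
  (U=0, Y=1, X=1, Z=2, W=1) weight 2/63
  (U=0, Y=1, X=1, Z=3, W=1) weight 2/63
  (U=0, Y=2, X=0, Z=0, W=0) weight 1/630
  … 39 more
Group by W:
  weight(W=0) = 19/630
  weight(W=1) = 55/126
Total weight = 19/630 + 55/126 = 7/15
P(W=0 | obs) = 19/630 / 7/15 = 19/294
P(W=1 | obs) = 55/126 / 7/15 = 275/294

P(W = 1 | obs) = 275/294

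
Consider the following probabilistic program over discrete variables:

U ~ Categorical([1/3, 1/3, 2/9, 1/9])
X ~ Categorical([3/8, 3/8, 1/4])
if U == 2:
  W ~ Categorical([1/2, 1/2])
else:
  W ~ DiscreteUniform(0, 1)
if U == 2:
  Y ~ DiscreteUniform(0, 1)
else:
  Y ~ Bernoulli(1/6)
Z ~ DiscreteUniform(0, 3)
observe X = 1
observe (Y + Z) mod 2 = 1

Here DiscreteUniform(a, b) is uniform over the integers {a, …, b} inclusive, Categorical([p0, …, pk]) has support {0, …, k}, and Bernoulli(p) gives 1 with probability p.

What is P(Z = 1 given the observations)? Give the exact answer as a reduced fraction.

Enumerate traces; 32 have nonzero weight after conditioning:
  (U=0, X=1, W=0, Y=0, Z=1) weight 5/384
  (U=0, X=1, W=0, Y=0, Z=3) weight 5/384
  (U=0, X=1, W=0, Y=1, Z=0) weight 1/384
  (U=0, X=1, W=0, Y=1, Z=2) weight 1/384
  (U=0, X=1, W=1, Y=0, Z=1) weight 5/384
  (U=0, X=1, W=1, Y=0, Z=3) weight 5/384
  (U=0, X=1, W=1, Y=1, Z=0) weight 1/384
  (U=0, X=1, W=1, Y=1, Z=2) weight 1/384
  … 24 more
Group by Z:
  weight(Z=0) = 13/576
  weight(Z=1) = 41/576
  weight(Z=2) = 13/576
  weight(Z=3) = 41/576
Total weight = 13/576 + 41/576 + 13/576 + 41/576 = 3/16
P(Z=0 | obs) = 13/576 / 3/16 = 13/108
P(Z=1 | obs) = 41/576 / 3/16 = 41/108
P(Z=2 | obs) = 13/576 / 3/16 = 13/108
P(Z=3 | obs) = 41/576 / 3/16 = 41/108

P(Z = 1 | obs) = 41/108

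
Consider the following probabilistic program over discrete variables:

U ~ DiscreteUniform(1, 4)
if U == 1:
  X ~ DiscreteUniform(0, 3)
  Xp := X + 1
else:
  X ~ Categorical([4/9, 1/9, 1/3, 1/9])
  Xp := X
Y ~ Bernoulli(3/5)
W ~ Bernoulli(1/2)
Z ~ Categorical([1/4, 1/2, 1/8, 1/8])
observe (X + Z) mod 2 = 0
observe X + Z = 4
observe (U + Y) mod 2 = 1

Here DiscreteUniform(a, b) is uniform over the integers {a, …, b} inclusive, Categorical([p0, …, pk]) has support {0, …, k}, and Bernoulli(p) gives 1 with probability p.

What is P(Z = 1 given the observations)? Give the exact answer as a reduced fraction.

P(Z = 1 | obs) = 50/91

Enumerate traces; 24 have nonzero weight after conditioning:
  (U=1, X=1, Y=0, W=0, Z=3) weight 1/640
  (U=1, X=1, Y=0, W=1, Z=3) weight 1/640
  (U=1, X=2, Y=0, W=0, Z=2) weight 1/640
  (U=1, X=2, Y=0, W=1, Z=2) weight 1/640
  (U=1, X=3, Y=0, W=0, Z=1) weight 1/160
  (U=1, X=3, Y=0, W=1, Z=1) weight 1/160
  (U=2, X=1, Y=1, W=0, Z=3) weight 1/960
  (U=2, X=1, Y=1, W=1, Z=3) weight 1/960
  … 16 more
Group by Z:
  weight(Z=1) = 5/144
  weight(Z=2) = 19/960
  weight(Z=3) = 5/576
Total weight = 5/144 + 19/960 + 5/576 = 91/1440
P(Z=1 | obs) = 5/144 / 91/1440 = 50/91
P(Z=2 | obs) = 19/960 / 91/1440 = 57/182
P(Z=3 | obs) = 5/576 / 91/1440 = 25/182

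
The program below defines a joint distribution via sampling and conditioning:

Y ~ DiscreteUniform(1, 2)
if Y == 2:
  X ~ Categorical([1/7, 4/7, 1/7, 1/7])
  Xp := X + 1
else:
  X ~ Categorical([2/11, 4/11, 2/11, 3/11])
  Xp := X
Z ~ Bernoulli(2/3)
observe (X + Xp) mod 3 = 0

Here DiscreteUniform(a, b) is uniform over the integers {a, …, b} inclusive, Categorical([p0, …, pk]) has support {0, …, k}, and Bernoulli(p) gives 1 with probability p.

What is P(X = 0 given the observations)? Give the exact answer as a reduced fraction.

Enumerate traces; 6 have nonzero weight after conditioning:
  (Y=1, X=0, Z=0) weight 1/33
  (Y=1, X=0, Z=1) weight 2/33
  (Y=1, X=3, Z=0) weight 1/22
  (Y=1, X=3, Z=1) weight 1/11
  (Y=2, X=1, Z=0) weight 2/21
  (Y=2, X=1, Z=1) weight 4/21
Group by X:
  weight(X=0) = 1/11
  weight(X=1) = 2/7
  weight(X=3) = 3/22
Total weight = 1/11 + 2/7 + 3/22 = 79/154
P(X=0 | obs) = 1/11 / 79/154 = 14/79
P(X=1 | obs) = 2/7 / 79/154 = 44/79
P(X=3 | obs) = 3/22 / 79/154 = 21/79

P(X = 0 | obs) = 14/79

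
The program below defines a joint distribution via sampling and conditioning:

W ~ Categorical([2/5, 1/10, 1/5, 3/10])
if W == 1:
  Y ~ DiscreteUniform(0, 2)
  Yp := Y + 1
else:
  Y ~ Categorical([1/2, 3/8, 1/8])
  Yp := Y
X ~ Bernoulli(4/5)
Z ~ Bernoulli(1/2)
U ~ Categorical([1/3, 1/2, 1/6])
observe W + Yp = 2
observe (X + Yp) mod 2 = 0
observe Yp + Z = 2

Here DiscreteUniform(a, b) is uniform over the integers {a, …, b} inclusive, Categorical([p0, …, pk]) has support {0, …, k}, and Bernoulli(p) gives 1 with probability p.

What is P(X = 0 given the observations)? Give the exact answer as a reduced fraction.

P(X = 0 | obs) = 3/11

Enumerate traces; 6 have nonzero weight after conditioning:
  (W=0, Y=2, X=0, Z=0, U=0) weight 1/600
  (W=0, Y=2, X=0, Z=0, U=1) weight 1/400
  (W=0, Y=2, X=0, Z=0, U=2) weight 1/1200
  (W=1, Y=0, X=1, Z=1, U=0) weight 1/225
  (W=1, Y=0, X=1, Z=1, U=1) weight 1/150
  (W=1, Y=0, X=1, Z=1, U=2) weight 1/450
Group by X:
  weight(X=0) = 1/200
  weight(X=1) = 1/75
Total weight = 1/200 + 1/75 = 11/600
P(X=0 | obs) = 1/200 / 11/600 = 3/11
P(X=1 | obs) = 1/75 / 11/600 = 8/11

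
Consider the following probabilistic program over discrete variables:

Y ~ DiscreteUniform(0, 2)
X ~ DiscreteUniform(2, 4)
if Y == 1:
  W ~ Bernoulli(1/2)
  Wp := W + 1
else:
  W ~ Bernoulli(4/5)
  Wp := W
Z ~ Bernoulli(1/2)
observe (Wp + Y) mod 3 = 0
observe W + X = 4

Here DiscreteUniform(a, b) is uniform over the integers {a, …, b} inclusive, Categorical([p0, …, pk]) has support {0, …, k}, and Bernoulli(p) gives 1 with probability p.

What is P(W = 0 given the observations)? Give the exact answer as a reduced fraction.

P(W = 0 | obs) = 2/15

Enumerate traces; 6 have nonzero weight after conditioning:
  (Y=0, X=4, W=0, Z=0) weight 1/90
  (Y=0, X=4, W=0, Z=1) weight 1/90
  (Y=1, X=3, W=1, Z=0) weight 1/36
  (Y=1, X=3, W=1, Z=1) weight 1/36
  (Y=2, X=3, W=1, Z=0) weight 2/45
  (Y=2, X=3, W=1, Z=1) weight 2/45
Group by W:
  weight(W=0) = 1/45
  weight(W=1) = 13/90
Total weight = 1/45 + 13/90 = 1/6
P(W=0 | obs) = 1/45 / 1/6 = 2/15
P(W=1 | obs) = 13/90 / 1/6 = 13/15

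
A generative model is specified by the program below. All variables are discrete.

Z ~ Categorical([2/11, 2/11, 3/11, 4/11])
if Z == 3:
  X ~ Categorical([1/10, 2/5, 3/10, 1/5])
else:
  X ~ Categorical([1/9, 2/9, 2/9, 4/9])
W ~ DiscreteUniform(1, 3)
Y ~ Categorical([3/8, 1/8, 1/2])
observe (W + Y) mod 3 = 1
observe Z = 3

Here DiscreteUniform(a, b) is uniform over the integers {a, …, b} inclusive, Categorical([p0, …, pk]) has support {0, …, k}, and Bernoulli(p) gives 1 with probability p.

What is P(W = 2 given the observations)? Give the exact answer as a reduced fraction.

P(W = 2 | obs) = 1/2

Enumerate traces; 12 have nonzero weight after conditioning:
  (Z=3, X=0, W=1, Y=0) weight 1/220
  (Z=3, X=0, W=2, Y=2) weight 1/165
  (Z=3, X=0, W=3, Y=1) weight 1/660
  (Z=3, X=1, W=1, Y=0) weight 1/55
  (Z=3, X=1, W=2, Y=2) weight 4/165
  (Z=3, X=1, W=3, Y=1) weight 1/165
  (Z=3, X=2, W=1, Y=0) weight 3/220
  (Z=3, X=2, W=2, Y=2) weight 1/55
  … 4 more
Group by W:
  weight(W=1) = 1/22
  weight(W=2) = 2/33
  weight(W=3) = 1/66
Total weight = 1/22 + 2/33 + 1/66 = 4/33
P(W=1 | obs) = 1/22 / 4/33 = 3/8
P(W=2 | obs) = 2/33 / 4/33 = 1/2
P(W=3 | obs) = 1/66 / 4/33 = 1/8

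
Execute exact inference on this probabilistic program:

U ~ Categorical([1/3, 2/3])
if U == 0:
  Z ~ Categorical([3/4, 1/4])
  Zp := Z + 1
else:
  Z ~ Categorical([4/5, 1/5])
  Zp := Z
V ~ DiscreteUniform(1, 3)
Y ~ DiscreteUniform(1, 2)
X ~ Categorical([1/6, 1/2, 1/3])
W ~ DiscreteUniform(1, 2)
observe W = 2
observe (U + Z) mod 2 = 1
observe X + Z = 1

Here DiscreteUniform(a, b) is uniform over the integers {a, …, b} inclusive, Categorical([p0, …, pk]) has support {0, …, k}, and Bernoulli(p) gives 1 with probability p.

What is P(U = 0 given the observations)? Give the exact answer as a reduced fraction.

Enumerate traces; 12 have nonzero weight after conditioning:
  (U=0, Z=1, V=1, Y=1, X=0, W=2) weight 1/864
  (U=0, Z=1, V=1, Y=2, X=0, W=2) weight 1/864
  (U=0, Z=1, V=2, Y=1, X=0, W=2) weight 1/864
  (U=0, Z=1, V=2, Y=2, X=0, W=2) weight 1/864
  (U=0, Z=1, V=3, Y=1, X=0, W=2) weight 1/864
  (U=0, Z=1, V=3, Y=2, X=0, W=2) weight 1/864
  (U=1, Z=0, V=1, Y=1, X=1, W=2) weight 1/45
  (U=1, Z=0, V=1, Y=2, X=1, W=2) weight 1/45
  … 4 more
Group by U:
  weight(U=0) = 1/144
  weight(U=1) = 2/15
Total weight = 1/144 + 2/15 = 101/720
P(U=0 | obs) = 1/144 / 101/720 = 5/101
P(U=1 | obs) = 2/15 / 101/720 = 96/101

P(U = 0 | obs) = 5/101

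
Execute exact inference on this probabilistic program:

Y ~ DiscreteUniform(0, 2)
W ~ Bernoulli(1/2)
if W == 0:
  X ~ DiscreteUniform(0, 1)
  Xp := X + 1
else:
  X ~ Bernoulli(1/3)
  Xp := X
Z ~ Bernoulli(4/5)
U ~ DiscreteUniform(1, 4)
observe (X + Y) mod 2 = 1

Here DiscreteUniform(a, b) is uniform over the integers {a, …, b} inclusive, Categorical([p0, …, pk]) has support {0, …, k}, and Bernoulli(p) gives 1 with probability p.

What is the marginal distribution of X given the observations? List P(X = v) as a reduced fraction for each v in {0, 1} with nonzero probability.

P(X=0) = 7/17, P(X=1) = 10/17

Enumerate traces; 48 have nonzero weight after conditioning:
  (Y=0, W=0, X=1, Z=0, U=1) weight 1/240
  (Y=0, W=0, X=1, Z=0, U=2) weight 1/240
  (Y=0, W=0, X=1, Z=0, U=3) weight 1/240
  (Y=0, W=0, X=1, Z=0, U=4) weight 1/240
  (Y=0, W=0, X=1, Z=1, U=1) weight 1/60
  (Y=0, W=0, X=1, Z=1, U=2) weight 1/60
  (Y=0, W=0, X=1, Z=1, U=3) weight 1/60
  (Y=0, W=0, X=1, Z=1, U=4) weight 1/60
  (Y=1, W=0, X=0, Z=0, U=1) weight 1/240
  … 39 more
Group by X:
  weight(X=0) = 7/36
  weight(X=1) = 5/18
Total weight = 7/36 + 5/18 = 17/36
P(X=0 | obs) = 7/36 / 17/36 = 7/17
P(X=1 | obs) = 5/18 / 17/36 = 10/17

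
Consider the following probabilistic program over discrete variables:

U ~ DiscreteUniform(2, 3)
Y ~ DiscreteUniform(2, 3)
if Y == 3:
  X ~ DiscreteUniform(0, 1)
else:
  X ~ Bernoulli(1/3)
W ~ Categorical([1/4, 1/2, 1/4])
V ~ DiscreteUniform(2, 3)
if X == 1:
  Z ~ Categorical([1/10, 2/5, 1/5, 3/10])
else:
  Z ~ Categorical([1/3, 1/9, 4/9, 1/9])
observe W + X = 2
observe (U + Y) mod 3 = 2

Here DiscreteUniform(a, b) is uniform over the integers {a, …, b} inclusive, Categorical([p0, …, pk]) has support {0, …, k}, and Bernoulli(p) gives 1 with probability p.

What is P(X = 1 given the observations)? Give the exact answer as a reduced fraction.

Enumerate traces; 32 have nonzero weight after conditioning:
  (U=2, Y=3, X=0, W=2, V=2, Z=0) weight 1/192
  (U=2, Y=3, X=0, W=2, V=2, Z=1) weight 1/576
  (U=2, Y=3, X=0, W=2, V=2, Z=2) weight 1/144
  (U=2, Y=3, X=0, W=2, V=2, Z=3) weight 1/576
  (U=2, Y=3, X=0, W=2, V=3, Z=0) weight 1/192
  (U=2, Y=3, X=0, W=2, V=3, Z=1) weight 1/576
  (U=2, Y=3, X=0, W=2, V=3, Z=2) weight 1/144
  (U=2, Y=3, X=0, W=2, V=3, Z=3) weight 1/576
  (U=2, Y=3, X=1, W=1, V=2, Z=0) weight 1/320
  … 23 more
Group by X:
  weight(X=0) = 7/96
  weight(X=1) = 5/48
Total weight = 7/96 + 5/48 = 17/96
P(X=0 | obs) = 7/96 / 17/96 = 7/17
P(X=1 | obs) = 5/48 / 17/96 = 10/17

P(X = 1 | obs) = 10/17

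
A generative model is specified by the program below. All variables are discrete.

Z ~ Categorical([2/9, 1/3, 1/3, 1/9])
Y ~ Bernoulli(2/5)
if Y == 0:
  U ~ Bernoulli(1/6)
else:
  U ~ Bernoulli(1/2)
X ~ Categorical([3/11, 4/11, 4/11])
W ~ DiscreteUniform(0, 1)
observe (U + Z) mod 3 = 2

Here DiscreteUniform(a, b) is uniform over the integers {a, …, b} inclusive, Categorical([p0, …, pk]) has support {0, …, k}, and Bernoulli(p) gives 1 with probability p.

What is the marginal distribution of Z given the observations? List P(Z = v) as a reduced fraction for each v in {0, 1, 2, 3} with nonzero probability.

P(Z=1) = 3/10, P(Z=2) = 7/10

Enumerate traces; 24 have nonzero weight after conditioning:
  (Z=1, Y=0, U=1, X=0, W=0) weight 1/220
  (Z=1, Y=0, U=1, X=0, W=1) weight 1/220
  (Z=1, Y=0, U=1, X=1, W=0) weight 1/165
  (Z=1, Y=0, U=1, X=1, W=1) weight 1/165
  (Z=1, Y=0, U=1, X=2, W=0) weight 1/165
  (Z=1, Y=0, U=1, X=2, W=1) weight 1/165
  (Z=1, Y=1, U=1, X=0, W=0) weight 1/110
  (Z=1, Y=1, U=1, X=0, W=1) weight 1/110
  (Z=2, Y=0, U=0, X=0, W=0) weight 1/44
  … 15 more
Group by Z:
  weight(Z=1) = 1/10
  weight(Z=2) = 7/30
Total weight = 1/10 + 7/30 = 1/3
P(Z=1 | obs) = 1/10 / 1/3 = 3/10
P(Z=2 | obs) = 7/30 / 1/3 = 7/10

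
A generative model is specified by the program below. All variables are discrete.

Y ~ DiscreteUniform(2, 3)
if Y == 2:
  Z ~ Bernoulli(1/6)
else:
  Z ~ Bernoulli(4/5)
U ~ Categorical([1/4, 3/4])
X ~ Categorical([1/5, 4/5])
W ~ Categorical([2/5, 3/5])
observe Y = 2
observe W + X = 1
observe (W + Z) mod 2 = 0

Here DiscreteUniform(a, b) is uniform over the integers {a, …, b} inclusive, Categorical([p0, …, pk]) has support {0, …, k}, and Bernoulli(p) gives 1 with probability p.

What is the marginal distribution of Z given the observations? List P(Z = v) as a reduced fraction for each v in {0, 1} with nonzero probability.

P(Z=0) = 40/43, P(Z=1) = 3/43

Enumerate traces; 4 have nonzero weight after conditioning:
  (Y=2, Z=0, U=0, X=1, W=0) weight 1/30
  (Y=2, Z=0, U=1, X=1, W=0) weight 1/10
  (Y=2, Z=1, U=0, X=0, W=1) weight 1/400
  (Y=2, Z=1, U=1, X=0, W=1) weight 3/400
Group by Z:
  weight(Z=0) = 2/15
  weight(Z=1) = 1/100
Total weight = 2/15 + 1/100 = 43/300
P(Z=0 | obs) = 2/15 / 43/300 = 40/43
P(Z=1 | obs) = 1/100 / 43/300 = 3/43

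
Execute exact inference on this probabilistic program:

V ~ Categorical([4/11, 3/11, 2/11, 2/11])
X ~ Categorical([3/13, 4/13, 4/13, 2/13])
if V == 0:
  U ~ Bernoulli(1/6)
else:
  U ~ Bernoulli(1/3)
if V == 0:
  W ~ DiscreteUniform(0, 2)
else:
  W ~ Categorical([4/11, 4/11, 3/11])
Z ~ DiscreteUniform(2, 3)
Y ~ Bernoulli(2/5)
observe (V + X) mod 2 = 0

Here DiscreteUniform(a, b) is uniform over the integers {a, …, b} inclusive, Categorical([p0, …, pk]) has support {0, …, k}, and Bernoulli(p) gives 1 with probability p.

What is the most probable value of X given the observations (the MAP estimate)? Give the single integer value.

argmax_v P(X = v | obs) = 2

Enumerate traces; 192 have nonzero weight after conditioning:
  (V=0, X=0, U=0, W=0, Z=2, Y=0) weight 1/143
  (V=0, X=0, U=0, W=0, Z=2, Y=1) weight 2/429
  (V=0, X=0, U=0, W=0, Z=3, Y=0) weight 1/143
  (V=0, X=0, U=0, W=0, Z=3, Y=1) weight 2/429
  (V=0, X=0, U=0, W=1, Z=2, Y=0) weight 1/143
  (V=0, X=0, U=0, W=1, Z=2, Y=1) weight 2/429
  (V=0, X=0, U=0, W=1, Z=3, Y=0) weight 1/143
  (V=0, X=0, U=0, W=1, Z=3, Y=1) weight 2/429
  (V=0, X=2, U=0, W=0, Z=2, Y=0) weight 4/429
  (V=1, X=1, U=0, W=0, Z=2, Y=0) weight 48/7865
  … 182 more
Group by X:
  weight(X=0) = 18/143
  weight(X=1) = 20/143
  weight(X=2) = 24/143
  weight(X=3) = 10/143
Total weight = 18/143 + 20/143 + 24/143 + 10/143 = 72/143
P(X=0 | obs) = 18/143 / 72/143 = 1/4
P(X=1 | obs) = 20/143 / 72/143 = 5/18
P(X=2 | obs) = 24/143 / 72/143 = 1/3
P(X=3 | obs) = 10/143 / 72/143 = 5/36
argmax = 2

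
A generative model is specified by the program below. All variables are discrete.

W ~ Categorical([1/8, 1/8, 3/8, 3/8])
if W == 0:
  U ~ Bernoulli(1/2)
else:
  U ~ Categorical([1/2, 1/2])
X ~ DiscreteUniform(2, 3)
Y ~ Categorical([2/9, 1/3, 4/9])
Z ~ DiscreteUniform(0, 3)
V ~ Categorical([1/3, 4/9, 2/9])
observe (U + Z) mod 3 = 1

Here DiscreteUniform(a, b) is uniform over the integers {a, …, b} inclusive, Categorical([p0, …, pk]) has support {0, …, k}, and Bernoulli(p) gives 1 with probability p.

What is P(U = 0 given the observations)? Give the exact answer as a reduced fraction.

P(U = 0 | obs) = 1/3

Enumerate traces; 216 have nonzero weight after conditioning:
  (W=0, U=0, X=2, Y=0, Z=1, V=0) weight 1/1728
  (W=0, U=0, X=2, Y=0, Z=1, V=1) weight 1/1296
  (W=0, U=0, X=2, Y=0, Z=1, V=2) weight 1/2592
  (W=0, U=0, X=2, Y=1, Z=1, V=0) weight 1/1152
  (W=0, U=0, X=2, Y=1, Z=1, V=1) weight 1/864
  (W=0, U=0, X=2, Y=1, Z=1, V=2) weight 1/1728
  (W=0, U=0, X=2, Y=2, Z=1, V=0) weight 1/864
  (W=0, U=0, X=2, Y=2, Z=1, V=1) weight 1/648
  (W=0, U=1, X=2, Y=0, Z=0, V=0) weight 1/1728
  … 207 more
Group by U:
  weight(U=0) = 1/8
  weight(U=1) = 1/4
Total weight = 1/8 + 1/4 = 3/8
P(U=0 | obs) = 1/8 / 3/8 = 1/3
P(U=1 | obs) = 1/4 / 3/8 = 2/3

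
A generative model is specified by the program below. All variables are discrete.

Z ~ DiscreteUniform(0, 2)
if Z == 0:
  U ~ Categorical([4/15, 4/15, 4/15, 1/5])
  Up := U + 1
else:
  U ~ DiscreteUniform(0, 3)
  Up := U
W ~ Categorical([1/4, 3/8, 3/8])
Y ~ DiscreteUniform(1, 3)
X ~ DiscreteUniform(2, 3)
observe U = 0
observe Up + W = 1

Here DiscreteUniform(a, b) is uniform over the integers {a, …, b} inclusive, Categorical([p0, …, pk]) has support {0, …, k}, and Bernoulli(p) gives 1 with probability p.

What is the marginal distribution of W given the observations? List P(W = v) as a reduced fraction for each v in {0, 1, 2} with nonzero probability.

Enumerate traces; 18 have nonzero weight after conditioning:
  (Z=0, U=0, W=0, Y=1, X=2) weight 1/270
  (Z=0, U=0, W=0, Y=1, X=3) weight 1/270
  (Z=0, U=0, W=0, Y=2, X=2) weight 1/270
  (Z=0, U=0, W=0, Y=2, X=3) weight 1/270
  (Z=0, U=0, W=0, Y=3, X=2) weight 1/270
  (Z=0, U=0, W=0, Y=3, X=3) weight 1/270
  (Z=1, U=0, W=1, Y=1, X=2) weight 1/192
  (Z=1, U=0, W=1, Y=1, X=3) weight 1/192
  … 10 more
Group by W:
  weight(W=0) = 1/45
  weight(W=1) = 1/16
Total weight = 1/45 + 1/16 = 61/720
P(W=0 | obs) = 1/45 / 61/720 = 16/61
P(W=1 | obs) = 1/16 / 61/720 = 45/61

P(W=0) = 16/61, P(W=1) = 45/61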